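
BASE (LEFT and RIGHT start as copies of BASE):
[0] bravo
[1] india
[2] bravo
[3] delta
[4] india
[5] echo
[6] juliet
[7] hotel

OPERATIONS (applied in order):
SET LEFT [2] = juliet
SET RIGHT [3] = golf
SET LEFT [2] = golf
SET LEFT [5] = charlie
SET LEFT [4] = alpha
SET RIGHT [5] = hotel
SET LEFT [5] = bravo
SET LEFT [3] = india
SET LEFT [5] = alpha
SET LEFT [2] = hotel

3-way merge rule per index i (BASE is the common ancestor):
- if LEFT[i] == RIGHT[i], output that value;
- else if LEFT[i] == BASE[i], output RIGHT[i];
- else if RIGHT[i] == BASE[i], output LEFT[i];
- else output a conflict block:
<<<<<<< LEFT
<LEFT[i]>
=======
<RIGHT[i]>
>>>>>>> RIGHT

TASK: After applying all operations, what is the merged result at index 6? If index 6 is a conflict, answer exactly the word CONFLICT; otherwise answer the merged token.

Answer: juliet

Derivation:
Final LEFT:  [bravo, india, hotel, india, alpha, alpha, juliet, hotel]
Final RIGHT: [bravo, india, bravo, golf, india, hotel, juliet, hotel]
i=0: L=bravo R=bravo -> agree -> bravo
i=1: L=india R=india -> agree -> india
i=2: L=hotel, R=bravo=BASE -> take LEFT -> hotel
i=3: BASE=delta L=india R=golf all differ -> CONFLICT
i=4: L=alpha, R=india=BASE -> take LEFT -> alpha
i=5: BASE=echo L=alpha R=hotel all differ -> CONFLICT
i=6: L=juliet R=juliet -> agree -> juliet
i=7: L=hotel R=hotel -> agree -> hotel
Index 6 -> juliet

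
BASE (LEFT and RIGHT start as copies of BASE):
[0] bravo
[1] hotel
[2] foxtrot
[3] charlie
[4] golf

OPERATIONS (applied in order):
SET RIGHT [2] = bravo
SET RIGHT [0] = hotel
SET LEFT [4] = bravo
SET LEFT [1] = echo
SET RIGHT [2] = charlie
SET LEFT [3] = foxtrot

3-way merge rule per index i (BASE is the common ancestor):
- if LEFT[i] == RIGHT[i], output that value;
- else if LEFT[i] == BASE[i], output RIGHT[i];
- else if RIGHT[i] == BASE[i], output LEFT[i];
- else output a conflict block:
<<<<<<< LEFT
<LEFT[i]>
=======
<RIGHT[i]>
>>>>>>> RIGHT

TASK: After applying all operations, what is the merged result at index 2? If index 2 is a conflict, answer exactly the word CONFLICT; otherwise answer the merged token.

Answer: charlie

Derivation:
Final LEFT:  [bravo, echo, foxtrot, foxtrot, bravo]
Final RIGHT: [hotel, hotel, charlie, charlie, golf]
i=0: L=bravo=BASE, R=hotel -> take RIGHT -> hotel
i=1: L=echo, R=hotel=BASE -> take LEFT -> echo
i=2: L=foxtrot=BASE, R=charlie -> take RIGHT -> charlie
i=3: L=foxtrot, R=charlie=BASE -> take LEFT -> foxtrot
i=4: L=bravo, R=golf=BASE -> take LEFT -> bravo
Index 2 -> charlie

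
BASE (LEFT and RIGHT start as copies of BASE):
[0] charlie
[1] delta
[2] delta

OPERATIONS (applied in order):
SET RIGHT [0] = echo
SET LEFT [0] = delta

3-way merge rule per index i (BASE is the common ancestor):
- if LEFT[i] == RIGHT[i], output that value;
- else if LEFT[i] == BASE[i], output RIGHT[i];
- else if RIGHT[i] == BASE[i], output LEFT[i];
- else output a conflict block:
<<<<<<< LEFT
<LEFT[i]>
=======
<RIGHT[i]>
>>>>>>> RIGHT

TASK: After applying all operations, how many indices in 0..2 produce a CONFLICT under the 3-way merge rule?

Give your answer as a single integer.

Answer: 1

Derivation:
Final LEFT:  [delta, delta, delta]
Final RIGHT: [echo, delta, delta]
i=0: BASE=charlie L=delta R=echo all differ -> CONFLICT
i=1: L=delta R=delta -> agree -> delta
i=2: L=delta R=delta -> agree -> delta
Conflict count: 1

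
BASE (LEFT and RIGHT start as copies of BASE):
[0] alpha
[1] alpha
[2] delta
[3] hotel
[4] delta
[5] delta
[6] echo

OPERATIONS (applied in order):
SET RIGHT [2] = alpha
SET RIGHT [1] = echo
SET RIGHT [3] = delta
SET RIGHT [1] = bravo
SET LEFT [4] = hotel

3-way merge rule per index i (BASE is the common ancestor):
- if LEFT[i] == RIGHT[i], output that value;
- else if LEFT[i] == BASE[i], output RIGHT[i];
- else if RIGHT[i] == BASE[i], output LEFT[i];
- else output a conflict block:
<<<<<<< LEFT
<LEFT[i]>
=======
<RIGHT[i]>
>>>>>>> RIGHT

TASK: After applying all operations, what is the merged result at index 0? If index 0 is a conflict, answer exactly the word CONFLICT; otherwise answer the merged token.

Answer: alpha

Derivation:
Final LEFT:  [alpha, alpha, delta, hotel, hotel, delta, echo]
Final RIGHT: [alpha, bravo, alpha, delta, delta, delta, echo]
i=0: L=alpha R=alpha -> agree -> alpha
i=1: L=alpha=BASE, R=bravo -> take RIGHT -> bravo
i=2: L=delta=BASE, R=alpha -> take RIGHT -> alpha
i=3: L=hotel=BASE, R=delta -> take RIGHT -> delta
i=4: L=hotel, R=delta=BASE -> take LEFT -> hotel
i=5: L=delta R=delta -> agree -> delta
i=6: L=echo R=echo -> agree -> echo
Index 0 -> alpha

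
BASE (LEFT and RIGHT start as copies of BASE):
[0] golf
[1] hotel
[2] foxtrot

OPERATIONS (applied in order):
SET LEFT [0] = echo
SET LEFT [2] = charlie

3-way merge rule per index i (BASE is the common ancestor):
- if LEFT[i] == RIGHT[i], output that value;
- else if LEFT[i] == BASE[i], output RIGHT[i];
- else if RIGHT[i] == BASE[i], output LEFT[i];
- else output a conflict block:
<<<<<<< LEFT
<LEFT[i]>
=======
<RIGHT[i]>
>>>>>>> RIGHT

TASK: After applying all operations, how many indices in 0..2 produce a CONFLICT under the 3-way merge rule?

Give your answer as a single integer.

Final LEFT:  [echo, hotel, charlie]
Final RIGHT: [golf, hotel, foxtrot]
i=0: L=echo, R=golf=BASE -> take LEFT -> echo
i=1: L=hotel R=hotel -> agree -> hotel
i=2: L=charlie, R=foxtrot=BASE -> take LEFT -> charlie
Conflict count: 0

Answer: 0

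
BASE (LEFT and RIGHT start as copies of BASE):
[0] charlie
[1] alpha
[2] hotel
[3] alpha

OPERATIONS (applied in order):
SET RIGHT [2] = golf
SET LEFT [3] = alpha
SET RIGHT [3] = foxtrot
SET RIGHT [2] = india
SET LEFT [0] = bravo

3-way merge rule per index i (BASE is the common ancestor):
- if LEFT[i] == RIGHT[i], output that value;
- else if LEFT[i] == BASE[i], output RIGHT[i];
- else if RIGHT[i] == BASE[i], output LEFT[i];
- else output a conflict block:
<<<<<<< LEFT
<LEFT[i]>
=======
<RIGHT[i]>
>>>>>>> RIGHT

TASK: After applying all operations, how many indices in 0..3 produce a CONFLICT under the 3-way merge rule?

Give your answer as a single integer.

Answer: 0

Derivation:
Final LEFT:  [bravo, alpha, hotel, alpha]
Final RIGHT: [charlie, alpha, india, foxtrot]
i=0: L=bravo, R=charlie=BASE -> take LEFT -> bravo
i=1: L=alpha R=alpha -> agree -> alpha
i=2: L=hotel=BASE, R=india -> take RIGHT -> india
i=3: L=alpha=BASE, R=foxtrot -> take RIGHT -> foxtrot
Conflict count: 0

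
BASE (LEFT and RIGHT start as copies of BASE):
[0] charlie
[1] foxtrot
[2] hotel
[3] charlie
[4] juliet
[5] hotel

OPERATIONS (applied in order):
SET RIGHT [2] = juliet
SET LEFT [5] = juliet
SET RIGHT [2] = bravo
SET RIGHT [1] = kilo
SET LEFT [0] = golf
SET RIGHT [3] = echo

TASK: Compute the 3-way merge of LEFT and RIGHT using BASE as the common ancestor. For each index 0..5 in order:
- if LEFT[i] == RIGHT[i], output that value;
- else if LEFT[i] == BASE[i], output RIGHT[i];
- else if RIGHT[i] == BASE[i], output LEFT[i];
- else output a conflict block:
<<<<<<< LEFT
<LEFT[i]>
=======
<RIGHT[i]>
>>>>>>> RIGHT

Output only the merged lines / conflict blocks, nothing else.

Final LEFT:  [golf, foxtrot, hotel, charlie, juliet, juliet]
Final RIGHT: [charlie, kilo, bravo, echo, juliet, hotel]
i=0: L=golf, R=charlie=BASE -> take LEFT -> golf
i=1: L=foxtrot=BASE, R=kilo -> take RIGHT -> kilo
i=2: L=hotel=BASE, R=bravo -> take RIGHT -> bravo
i=3: L=charlie=BASE, R=echo -> take RIGHT -> echo
i=4: L=juliet R=juliet -> agree -> juliet
i=5: L=juliet, R=hotel=BASE -> take LEFT -> juliet

Answer: golf
kilo
bravo
echo
juliet
juliet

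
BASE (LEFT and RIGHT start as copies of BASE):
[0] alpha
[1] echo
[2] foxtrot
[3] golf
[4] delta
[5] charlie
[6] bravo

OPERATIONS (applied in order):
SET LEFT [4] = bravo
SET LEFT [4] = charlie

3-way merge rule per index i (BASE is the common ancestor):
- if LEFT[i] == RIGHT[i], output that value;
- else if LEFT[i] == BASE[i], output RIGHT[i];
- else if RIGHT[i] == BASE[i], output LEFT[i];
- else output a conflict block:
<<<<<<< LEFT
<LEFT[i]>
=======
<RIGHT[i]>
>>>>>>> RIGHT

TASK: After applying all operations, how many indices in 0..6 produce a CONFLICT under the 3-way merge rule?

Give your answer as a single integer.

Final LEFT:  [alpha, echo, foxtrot, golf, charlie, charlie, bravo]
Final RIGHT: [alpha, echo, foxtrot, golf, delta, charlie, bravo]
i=0: L=alpha R=alpha -> agree -> alpha
i=1: L=echo R=echo -> agree -> echo
i=2: L=foxtrot R=foxtrot -> agree -> foxtrot
i=3: L=golf R=golf -> agree -> golf
i=4: L=charlie, R=delta=BASE -> take LEFT -> charlie
i=5: L=charlie R=charlie -> agree -> charlie
i=6: L=bravo R=bravo -> agree -> bravo
Conflict count: 0

Answer: 0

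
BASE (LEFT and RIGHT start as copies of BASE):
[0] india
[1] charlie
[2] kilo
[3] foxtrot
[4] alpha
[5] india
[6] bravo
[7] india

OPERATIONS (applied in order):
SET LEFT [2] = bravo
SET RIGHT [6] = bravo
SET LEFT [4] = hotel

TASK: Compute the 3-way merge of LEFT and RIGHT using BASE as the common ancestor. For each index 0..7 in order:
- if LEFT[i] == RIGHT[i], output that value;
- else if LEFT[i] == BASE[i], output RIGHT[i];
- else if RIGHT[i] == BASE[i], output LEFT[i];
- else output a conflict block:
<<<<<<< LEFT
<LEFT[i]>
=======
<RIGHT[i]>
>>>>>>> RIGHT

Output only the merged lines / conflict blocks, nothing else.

Final LEFT:  [india, charlie, bravo, foxtrot, hotel, india, bravo, india]
Final RIGHT: [india, charlie, kilo, foxtrot, alpha, india, bravo, india]
i=0: L=india R=india -> agree -> india
i=1: L=charlie R=charlie -> agree -> charlie
i=2: L=bravo, R=kilo=BASE -> take LEFT -> bravo
i=3: L=foxtrot R=foxtrot -> agree -> foxtrot
i=4: L=hotel, R=alpha=BASE -> take LEFT -> hotel
i=5: L=india R=india -> agree -> india
i=6: L=bravo R=bravo -> agree -> bravo
i=7: L=india R=india -> agree -> india

Answer: india
charlie
bravo
foxtrot
hotel
india
bravo
india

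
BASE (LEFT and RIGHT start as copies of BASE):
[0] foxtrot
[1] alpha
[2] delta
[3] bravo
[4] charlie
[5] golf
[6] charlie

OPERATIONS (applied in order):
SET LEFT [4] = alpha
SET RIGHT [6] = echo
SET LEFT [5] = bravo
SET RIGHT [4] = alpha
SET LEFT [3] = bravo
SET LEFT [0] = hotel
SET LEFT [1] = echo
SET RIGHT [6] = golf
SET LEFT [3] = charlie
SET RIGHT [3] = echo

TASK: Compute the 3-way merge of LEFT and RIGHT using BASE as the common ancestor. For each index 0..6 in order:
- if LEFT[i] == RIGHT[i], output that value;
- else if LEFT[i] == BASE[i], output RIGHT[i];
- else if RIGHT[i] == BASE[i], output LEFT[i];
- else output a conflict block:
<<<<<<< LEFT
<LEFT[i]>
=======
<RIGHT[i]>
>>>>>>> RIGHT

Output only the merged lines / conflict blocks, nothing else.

Answer: hotel
echo
delta
<<<<<<< LEFT
charlie
=======
echo
>>>>>>> RIGHT
alpha
bravo
golf

Derivation:
Final LEFT:  [hotel, echo, delta, charlie, alpha, bravo, charlie]
Final RIGHT: [foxtrot, alpha, delta, echo, alpha, golf, golf]
i=0: L=hotel, R=foxtrot=BASE -> take LEFT -> hotel
i=1: L=echo, R=alpha=BASE -> take LEFT -> echo
i=2: L=delta R=delta -> agree -> delta
i=3: BASE=bravo L=charlie R=echo all differ -> CONFLICT
i=4: L=alpha R=alpha -> agree -> alpha
i=5: L=bravo, R=golf=BASE -> take LEFT -> bravo
i=6: L=charlie=BASE, R=golf -> take RIGHT -> golf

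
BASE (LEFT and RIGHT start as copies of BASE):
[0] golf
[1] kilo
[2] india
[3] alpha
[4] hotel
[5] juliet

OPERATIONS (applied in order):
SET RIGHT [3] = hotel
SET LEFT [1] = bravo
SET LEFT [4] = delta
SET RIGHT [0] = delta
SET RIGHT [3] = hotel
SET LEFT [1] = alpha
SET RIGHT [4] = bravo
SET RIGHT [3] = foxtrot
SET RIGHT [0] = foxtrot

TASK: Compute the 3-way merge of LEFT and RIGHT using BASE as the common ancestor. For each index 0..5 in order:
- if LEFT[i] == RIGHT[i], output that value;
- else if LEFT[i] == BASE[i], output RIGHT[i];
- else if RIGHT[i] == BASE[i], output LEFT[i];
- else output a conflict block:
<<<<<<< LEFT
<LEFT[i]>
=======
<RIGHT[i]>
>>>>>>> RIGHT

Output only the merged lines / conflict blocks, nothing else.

Final LEFT:  [golf, alpha, india, alpha, delta, juliet]
Final RIGHT: [foxtrot, kilo, india, foxtrot, bravo, juliet]
i=0: L=golf=BASE, R=foxtrot -> take RIGHT -> foxtrot
i=1: L=alpha, R=kilo=BASE -> take LEFT -> alpha
i=2: L=india R=india -> agree -> india
i=3: L=alpha=BASE, R=foxtrot -> take RIGHT -> foxtrot
i=4: BASE=hotel L=delta R=bravo all differ -> CONFLICT
i=5: L=juliet R=juliet -> agree -> juliet

Answer: foxtrot
alpha
india
foxtrot
<<<<<<< LEFT
delta
=======
bravo
>>>>>>> RIGHT
juliet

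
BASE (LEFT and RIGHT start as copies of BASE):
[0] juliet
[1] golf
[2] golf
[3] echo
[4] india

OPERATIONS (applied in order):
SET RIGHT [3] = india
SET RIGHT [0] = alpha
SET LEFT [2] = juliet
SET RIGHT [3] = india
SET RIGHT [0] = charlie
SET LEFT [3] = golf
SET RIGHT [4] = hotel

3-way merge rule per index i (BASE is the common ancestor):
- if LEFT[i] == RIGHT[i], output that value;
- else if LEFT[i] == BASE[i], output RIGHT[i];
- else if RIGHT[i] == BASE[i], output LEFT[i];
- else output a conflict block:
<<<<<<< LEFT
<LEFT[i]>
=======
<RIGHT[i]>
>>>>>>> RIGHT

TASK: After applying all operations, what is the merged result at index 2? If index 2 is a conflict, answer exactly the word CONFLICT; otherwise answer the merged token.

Final LEFT:  [juliet, golf, juliet, golf, india]
Final RIGHT: [charlie, golf, golf, india, hotel]
i=0: L=juliet=BASE, R=charlie -> take RIGHT -> charlie
i=1: L=golf R=golf -> agree -> golf
i=2: L=juliet, R=golf=BASE -> take LEFT -> juliet
i=3: BASE=echo L=golf R=india all differ -> CONFLICT
i=4: L=india=BASE, R=hotel -> take RIGHT -> hotel
Index 2 -> juliet

Answer: juliet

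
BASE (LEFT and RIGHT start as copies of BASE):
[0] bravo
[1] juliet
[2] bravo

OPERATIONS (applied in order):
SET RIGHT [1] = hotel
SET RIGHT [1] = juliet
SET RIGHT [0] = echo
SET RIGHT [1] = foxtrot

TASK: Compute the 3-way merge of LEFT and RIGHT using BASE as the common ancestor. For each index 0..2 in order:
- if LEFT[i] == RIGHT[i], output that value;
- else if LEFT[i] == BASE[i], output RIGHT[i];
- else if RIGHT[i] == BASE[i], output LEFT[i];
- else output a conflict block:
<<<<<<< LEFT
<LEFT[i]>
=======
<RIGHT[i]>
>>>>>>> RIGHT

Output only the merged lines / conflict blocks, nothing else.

Answer: echo
foxtrot
bravo

Derivation:
Final LEFT:  [bravo, juliet, bravo]
Final RIGHT: [echo, foxtrot, bravo]
i=0: L=bravo=BASE, R=echo -> take RIGHT -> echo
i=1: L=juliet=BASE, R=foxtrot -> take RIGHT -> foxtrot
i=2: L=bravo R=bravo -> agree -> bravo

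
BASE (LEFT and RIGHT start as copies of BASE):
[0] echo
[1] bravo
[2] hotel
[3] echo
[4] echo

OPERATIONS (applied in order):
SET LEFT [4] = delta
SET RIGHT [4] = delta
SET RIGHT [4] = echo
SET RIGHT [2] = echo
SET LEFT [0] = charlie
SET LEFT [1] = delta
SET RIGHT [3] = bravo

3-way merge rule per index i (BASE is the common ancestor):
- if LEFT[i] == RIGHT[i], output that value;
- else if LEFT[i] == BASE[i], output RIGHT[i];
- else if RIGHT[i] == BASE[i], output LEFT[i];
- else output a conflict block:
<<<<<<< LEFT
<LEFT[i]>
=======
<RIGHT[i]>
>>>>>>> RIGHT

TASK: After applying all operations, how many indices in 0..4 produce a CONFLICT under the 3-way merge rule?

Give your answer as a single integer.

Final LEFT:  [charlie, delta, hotel, echo, delta]
Final RIGHT: [echo, bravo, echo, bravo, echo]
i=0: L=charlie, R=echo=BASE -> take LEFT -> charlie
i=1: L=delta, R=bravo=BASE -> take LEFT -> delta
i=2: L=hotel=BASE, R=echo -> take RIGHT -> echo
i=3: L=echo=BASE, R=bravo -> take RIGHT -> bravo
i=4: L=delta, R=echo=BASE -> take LEFT -> delta
Conflict count: 0

Answer: 0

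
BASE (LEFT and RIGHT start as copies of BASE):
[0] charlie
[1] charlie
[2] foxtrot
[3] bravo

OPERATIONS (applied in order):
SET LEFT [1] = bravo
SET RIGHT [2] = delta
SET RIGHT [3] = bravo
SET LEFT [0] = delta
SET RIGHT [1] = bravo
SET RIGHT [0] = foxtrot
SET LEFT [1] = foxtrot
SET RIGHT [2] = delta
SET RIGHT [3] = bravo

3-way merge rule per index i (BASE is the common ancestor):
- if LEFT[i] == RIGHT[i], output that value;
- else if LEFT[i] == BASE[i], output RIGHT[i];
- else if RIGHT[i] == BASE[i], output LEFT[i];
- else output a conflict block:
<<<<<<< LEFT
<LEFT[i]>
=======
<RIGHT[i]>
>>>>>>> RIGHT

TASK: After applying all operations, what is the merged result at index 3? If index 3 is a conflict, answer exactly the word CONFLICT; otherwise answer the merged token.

Answer: bravo

Derivation:
Final LEFT:  [delta, foxtrot, foxtrot, bravo]
Final RIGHT: [foxtrot, bravo, delta, bravo]
i=0: BASE=charlie L=delta R=foxtrot all differ -> CONFLICT
i=1: BASE=charlie L=foxtrot R=bravo all differ -> CONFLICT
i=2: L=foxtrot=BASE, R=delta -> take RIGHT -> delta
i=3: L=bravo R=bravo -> agree -> bravo
Index 3 -> bravo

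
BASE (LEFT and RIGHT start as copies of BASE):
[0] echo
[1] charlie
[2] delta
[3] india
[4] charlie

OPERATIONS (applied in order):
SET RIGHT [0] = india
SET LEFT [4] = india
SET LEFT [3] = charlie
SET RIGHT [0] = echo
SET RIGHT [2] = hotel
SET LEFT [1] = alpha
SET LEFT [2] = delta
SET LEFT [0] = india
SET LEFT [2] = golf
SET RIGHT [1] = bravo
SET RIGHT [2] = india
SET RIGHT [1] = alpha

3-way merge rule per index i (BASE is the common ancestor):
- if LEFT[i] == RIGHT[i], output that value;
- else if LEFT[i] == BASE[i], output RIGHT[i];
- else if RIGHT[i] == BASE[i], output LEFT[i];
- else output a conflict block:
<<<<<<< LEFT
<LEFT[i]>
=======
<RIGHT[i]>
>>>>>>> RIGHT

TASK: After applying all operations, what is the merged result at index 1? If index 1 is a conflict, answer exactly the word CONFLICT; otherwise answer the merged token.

Final LEFT:  [india, alpha, golf, charlie, india]
Final RIGHT: [echo, alpha, india, india, charlie]
i=0: L=india, R=echo=BASE -> take LEFT -> india
i=1: L=alpha R=alpha -> agree -> alpha
i=2: BASE=delta L=golf R=india all differ -> CONFLICT
i=3: L=charlie, R=india=BASE -> take LEFT -> charlie
i=4: L=india, R=charlie=BASE -> take LEFT -> india
Index 1 -> alpha

Answer: alpha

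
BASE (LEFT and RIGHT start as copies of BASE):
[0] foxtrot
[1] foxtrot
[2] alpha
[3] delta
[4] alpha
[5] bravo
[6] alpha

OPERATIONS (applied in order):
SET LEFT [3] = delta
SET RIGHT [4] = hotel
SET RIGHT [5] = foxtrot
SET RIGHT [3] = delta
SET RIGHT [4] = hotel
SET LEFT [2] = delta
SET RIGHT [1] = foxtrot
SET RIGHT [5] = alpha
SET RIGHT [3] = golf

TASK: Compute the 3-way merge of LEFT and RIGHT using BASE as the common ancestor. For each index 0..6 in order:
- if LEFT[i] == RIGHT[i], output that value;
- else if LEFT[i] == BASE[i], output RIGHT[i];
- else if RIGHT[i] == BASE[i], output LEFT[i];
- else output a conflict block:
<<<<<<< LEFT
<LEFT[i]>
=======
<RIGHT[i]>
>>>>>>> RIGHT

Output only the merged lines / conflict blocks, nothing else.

Answer: foxtrot
foxtrot
delta
golf
hotel
alpha
alpha

Derivation:
Final LEFT:  [foxtrot, foxtrot, delta, delta, alpha, bravo, alpha]
Final RIGHT: [foxtrot, foxtrot, alpha, golf, hotel, alpha, alpha]
i=0: L=foxtrot R=foxtrot -> agree -> foxtrot
i=1: L=foxtrot R=foxtrot -> agree -> foxtrot
i=2: L=delta, R=alpha=BASE -> take LEFT -> delta
i=3: L=delta=BASE, R=golf -> take RIGHT -> golf
i=4: L=alpha=BASE, R=hotel -> take RIGHT -> hotel
i=5: L=bravo=BASE, R=alpha -> take RIGHT -> alpha
i=6: L=alpha R=alpha -> agree -> alpha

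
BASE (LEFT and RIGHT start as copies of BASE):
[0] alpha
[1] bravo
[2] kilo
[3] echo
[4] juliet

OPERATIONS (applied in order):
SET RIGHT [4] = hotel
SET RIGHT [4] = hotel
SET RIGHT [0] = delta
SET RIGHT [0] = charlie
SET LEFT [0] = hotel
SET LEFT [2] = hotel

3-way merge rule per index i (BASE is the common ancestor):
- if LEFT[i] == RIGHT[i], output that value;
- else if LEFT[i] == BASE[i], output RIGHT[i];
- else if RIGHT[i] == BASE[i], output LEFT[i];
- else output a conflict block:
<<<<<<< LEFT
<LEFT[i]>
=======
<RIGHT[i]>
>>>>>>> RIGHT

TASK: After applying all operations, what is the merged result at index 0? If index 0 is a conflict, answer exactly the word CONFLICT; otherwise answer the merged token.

Answer: CONFLICT

Derivation:
Final LEFT:  [hotel, bravo, hotel, echo, juliet]
Final RIGHT: [charlie, bravo, kilo, echo, hotel]
i=0: BASE=alpha L=hotel R=charlie all differ -> CONFLICT
i=1: L=bravo R=bravo -> agree -> bravo
i=2: L=hotel, R=kilo=BASE -> take LEFT -> hotel
i=3: L=echo R=echo -> agree -> echo
i=4: L=juliet=BASE, R=hotel -> take RIGHT -> hotel
Index 0 -> CONFLICT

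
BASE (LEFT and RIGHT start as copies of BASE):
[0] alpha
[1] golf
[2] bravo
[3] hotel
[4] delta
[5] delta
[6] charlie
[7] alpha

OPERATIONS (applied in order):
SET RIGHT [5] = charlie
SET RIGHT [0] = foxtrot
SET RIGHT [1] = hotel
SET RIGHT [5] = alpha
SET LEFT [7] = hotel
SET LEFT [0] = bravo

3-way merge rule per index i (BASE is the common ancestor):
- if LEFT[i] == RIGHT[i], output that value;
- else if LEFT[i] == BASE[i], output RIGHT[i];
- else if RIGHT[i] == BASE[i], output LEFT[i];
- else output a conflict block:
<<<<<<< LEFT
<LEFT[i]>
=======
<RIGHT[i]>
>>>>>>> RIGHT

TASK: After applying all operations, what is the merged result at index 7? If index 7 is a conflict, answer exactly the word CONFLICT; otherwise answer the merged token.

Answer: hotel

Derivation:
Final LEFT:  [bravo, golf, bravo, hotel, delta, delta, charlie, hotel]
Final RIGHT: [foxtrot, hotel, bravo, hotel, delta, alpha, charlie, alpha]
i=0: BASE=alpha L=bravo R=foxtrot all differ -> CONFLICT
i=1: L=golf=BASE, R=hotel -> take RIGHT -> hotel
i=2: L=bravo R=bravo -> agree -> bravo
i=3: L=hotel R=hotel -> agree -> hotel
i=4: L=delta R=delta -> agree -> delta
i=5: L=delta=BASE, R=alpha -> take RIGHT -> alpha
i=6: L=charlie R=charlie -> agree -> charlie
i=7: L=hotel, R=alpha=BASE -> take LEFT -> hotel
Index 7 -> hotel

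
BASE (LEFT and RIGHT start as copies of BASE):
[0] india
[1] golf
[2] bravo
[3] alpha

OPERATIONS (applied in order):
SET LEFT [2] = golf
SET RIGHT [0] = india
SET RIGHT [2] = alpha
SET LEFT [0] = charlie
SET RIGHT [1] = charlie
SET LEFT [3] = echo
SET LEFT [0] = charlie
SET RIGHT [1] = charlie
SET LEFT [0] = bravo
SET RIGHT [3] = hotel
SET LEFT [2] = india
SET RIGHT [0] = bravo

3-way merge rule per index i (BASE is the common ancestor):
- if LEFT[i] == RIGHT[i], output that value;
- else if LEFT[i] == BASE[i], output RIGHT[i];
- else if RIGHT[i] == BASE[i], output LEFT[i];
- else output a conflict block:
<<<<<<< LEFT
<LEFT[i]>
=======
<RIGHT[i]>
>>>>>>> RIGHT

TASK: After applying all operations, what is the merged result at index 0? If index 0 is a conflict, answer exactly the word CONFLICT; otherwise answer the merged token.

Answer: bravo

Derivation:
Final LEFT:  [bravo, golf, india, echo]
Final RIGHT: [bravo, charlie, alpha, hotel]
i=0: L=bravo R=bravo -> agree -> bravo
i=1: L=golf=BASE, R=charlie -> take RIGHT -> charlie
i=2: BASE=bravo L=india R=alpha all differ -> CONFLICT
i=3: BASE=alpha L=echo R=hotel all differ -> CONFLICT
Index 0 -> bravo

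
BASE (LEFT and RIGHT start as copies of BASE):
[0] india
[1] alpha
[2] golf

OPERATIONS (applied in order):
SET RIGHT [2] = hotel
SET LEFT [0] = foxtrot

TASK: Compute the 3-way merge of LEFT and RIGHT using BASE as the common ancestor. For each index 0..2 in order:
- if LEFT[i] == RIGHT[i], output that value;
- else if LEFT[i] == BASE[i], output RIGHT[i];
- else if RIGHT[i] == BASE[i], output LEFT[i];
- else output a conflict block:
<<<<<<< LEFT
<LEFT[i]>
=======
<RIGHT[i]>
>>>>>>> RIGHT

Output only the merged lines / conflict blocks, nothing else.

Final LEFT:  [foxtrot, alpha, golf]
Final RIGHT: [india, alpha, hotel]
i=0: L=foxtrot, R=india=BASE -> take LEFT -> foxtrot
i=1: L=alpha R=alpha -> agree -> alpha
i=2: L=golf=BASE, R=hotel -> take RIGHT -> hotel

Answer: foxtrot
alpha
hotel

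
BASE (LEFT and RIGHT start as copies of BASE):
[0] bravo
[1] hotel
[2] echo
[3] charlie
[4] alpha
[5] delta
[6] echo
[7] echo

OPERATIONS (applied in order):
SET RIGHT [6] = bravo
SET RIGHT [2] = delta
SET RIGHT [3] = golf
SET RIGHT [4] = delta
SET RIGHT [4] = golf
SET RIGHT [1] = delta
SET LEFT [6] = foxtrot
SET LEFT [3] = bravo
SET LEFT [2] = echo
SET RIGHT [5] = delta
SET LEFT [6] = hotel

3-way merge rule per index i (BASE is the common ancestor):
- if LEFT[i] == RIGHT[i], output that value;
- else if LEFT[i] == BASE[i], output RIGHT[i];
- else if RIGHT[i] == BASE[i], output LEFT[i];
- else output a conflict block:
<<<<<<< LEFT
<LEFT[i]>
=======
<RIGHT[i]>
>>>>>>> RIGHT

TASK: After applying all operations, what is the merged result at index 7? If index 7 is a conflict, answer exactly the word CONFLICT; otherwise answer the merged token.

Final LEFT:  [bravo, hotel, echo, bravo, alpha, delta, hotel, echo]
Final RIGHT: [bravo, delta, delta, golf, golf, delta, bravo, echo]
i=0: L=bravo R=bravo -> agree -> bravo
i=1: L=hotel=BASE, R=delta -> take RIGHT -> delta
i=2: L=echo=BASE, R=delta -> take RIGHT -> delta
i=3: BASE=charlie L=bravo R=golf all differ -> CONFLICT
i=4: L=alpha=BASE, R=golf -> take RIGHT -> golf
i=5: L=delta R=delta -> agree -> delta
i=6: BASE=echo L=hotel R=bravo all differ -> CONFLICT
i=7: L=echo R=echo -> agree -> echo
Index 7 -> echo

Answer: echo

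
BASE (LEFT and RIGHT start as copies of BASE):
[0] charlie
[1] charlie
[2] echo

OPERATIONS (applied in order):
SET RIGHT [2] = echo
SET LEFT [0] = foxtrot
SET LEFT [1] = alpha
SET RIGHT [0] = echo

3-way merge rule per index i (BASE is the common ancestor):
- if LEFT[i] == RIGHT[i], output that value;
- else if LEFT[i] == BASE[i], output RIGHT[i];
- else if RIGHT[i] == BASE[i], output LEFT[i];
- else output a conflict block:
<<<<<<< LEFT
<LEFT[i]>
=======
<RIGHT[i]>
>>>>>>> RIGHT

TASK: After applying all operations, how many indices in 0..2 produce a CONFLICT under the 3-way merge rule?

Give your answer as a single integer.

Answer: 1

Derivation:
Final LEFT:  [foxtrot, alpha, echo]
Final RIGHT: [echo, charlie, echo]
i=0: BASE=charlie L=foxtrot R=echo all differ -> CONFLICT
i=1: L=alpha, R=charlie=BASE -> take LEFT -> alpha
i=2: L=echo R=echo -> agree -> echo
Conflict count: 1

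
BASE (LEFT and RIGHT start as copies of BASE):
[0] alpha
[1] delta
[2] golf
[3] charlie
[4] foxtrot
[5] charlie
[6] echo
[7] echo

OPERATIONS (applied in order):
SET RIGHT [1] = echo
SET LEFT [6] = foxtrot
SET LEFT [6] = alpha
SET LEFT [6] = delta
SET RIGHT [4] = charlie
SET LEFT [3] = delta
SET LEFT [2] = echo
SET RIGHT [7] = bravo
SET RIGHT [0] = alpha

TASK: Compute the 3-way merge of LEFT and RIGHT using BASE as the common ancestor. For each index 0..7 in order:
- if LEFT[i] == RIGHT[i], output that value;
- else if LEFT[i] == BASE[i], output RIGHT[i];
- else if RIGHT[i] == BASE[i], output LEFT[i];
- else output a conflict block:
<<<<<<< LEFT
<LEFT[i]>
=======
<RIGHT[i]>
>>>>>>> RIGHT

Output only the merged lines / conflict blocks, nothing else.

Final LEFT:  [alpha, delta, echo, delta, foxtrot, charlie, delta, echo]
Final RIGHT: [alpha, echo, golf, charlie, charlie, charlie, echo, bravo]
i=0: L=alpha R=alpha -> agree -> alpha
i=1: L=delta=BASE, R=echo -> take RIGHT -> echo
i=2: L=echo, R=golf=BASE -> take LEFT -> echo
i=3: L=delta, R=charlie=BASE -> take LEFT -> delta
i=4: L=foxtrot=BASE, R=charlie -> take RIGHT -> charlie
i=5: L=charlie R=charlie -> agree -> charlie
i=6: L=delta, R=echo=BASE -> take LEFT -> delta
i=7: L=echo=BASE, R=bravo -> take RIGHT -> bravo

Answer: alpha
echo
echo
delta
charlie
charlie
delta
bravo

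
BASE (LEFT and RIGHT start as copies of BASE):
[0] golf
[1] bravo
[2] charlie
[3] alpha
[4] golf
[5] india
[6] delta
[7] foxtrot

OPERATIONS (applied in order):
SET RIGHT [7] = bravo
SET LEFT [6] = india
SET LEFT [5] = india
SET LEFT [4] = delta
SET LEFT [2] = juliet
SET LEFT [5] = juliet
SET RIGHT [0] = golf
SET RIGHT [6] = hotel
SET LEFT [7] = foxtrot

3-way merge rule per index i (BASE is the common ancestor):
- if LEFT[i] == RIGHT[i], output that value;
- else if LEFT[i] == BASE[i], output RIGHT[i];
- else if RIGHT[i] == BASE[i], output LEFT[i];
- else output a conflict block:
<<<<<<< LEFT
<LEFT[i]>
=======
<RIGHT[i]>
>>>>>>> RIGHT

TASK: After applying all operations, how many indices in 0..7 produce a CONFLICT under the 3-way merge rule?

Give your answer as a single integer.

Answer: 1

Derivation:
Final LEFT:  [golf, bravo, juliet, alpha, delta, juliet, india, foxtrot]
Final RIGHT: [golf, bravo, charlie, alpha, golf, india, hotel, bravo]
i=0: L=golf R=golf -> agree -> golf
i=1: L=bravo R=bravo -> agree -> bravo
i=2: L=juliet, R=charlie=BASE -> take LEFT -> juliet
i=3: L=alpha R=alpha -> agree -> alpha
i=4: L=delta, R=golf=BASE -> take LEFT -> delta
i=5: L=juliet, R=india=BASE -> take LEFT -> juliet
i=6: BASE=delta L=india R=hotel all differ -> CONFLICT
i=7: L=foxtrot=BASE, R=bravo -> take RIGHT -> bravo
Conflict count: 1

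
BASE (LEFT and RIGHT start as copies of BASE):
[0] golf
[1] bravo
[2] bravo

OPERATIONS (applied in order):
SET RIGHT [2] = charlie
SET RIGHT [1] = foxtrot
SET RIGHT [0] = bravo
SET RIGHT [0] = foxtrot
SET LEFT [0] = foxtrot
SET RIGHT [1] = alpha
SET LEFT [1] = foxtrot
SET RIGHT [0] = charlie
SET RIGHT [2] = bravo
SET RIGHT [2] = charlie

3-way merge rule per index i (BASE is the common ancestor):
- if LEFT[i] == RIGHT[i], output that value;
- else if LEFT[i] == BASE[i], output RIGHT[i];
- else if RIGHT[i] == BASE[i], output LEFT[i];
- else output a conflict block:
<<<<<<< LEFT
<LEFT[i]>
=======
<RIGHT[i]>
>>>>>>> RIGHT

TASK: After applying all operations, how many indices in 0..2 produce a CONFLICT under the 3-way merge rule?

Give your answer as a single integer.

Answer: 2

Derivation:
Final LEFT:  [foxtrot, foxtrot, bravo]
Final RIGHT: [charlie, alpha, charlie]
i=0: BASE=golf L=foxtrot R=charlie all differ -> CONFLICT
i=1: BASE=bravo L=foxtrot R=alpha all differ -> CONFLICT
i=2: L=bravo=BASE, R=charlie -> take RIGHT -> charlie
Conflict count: 2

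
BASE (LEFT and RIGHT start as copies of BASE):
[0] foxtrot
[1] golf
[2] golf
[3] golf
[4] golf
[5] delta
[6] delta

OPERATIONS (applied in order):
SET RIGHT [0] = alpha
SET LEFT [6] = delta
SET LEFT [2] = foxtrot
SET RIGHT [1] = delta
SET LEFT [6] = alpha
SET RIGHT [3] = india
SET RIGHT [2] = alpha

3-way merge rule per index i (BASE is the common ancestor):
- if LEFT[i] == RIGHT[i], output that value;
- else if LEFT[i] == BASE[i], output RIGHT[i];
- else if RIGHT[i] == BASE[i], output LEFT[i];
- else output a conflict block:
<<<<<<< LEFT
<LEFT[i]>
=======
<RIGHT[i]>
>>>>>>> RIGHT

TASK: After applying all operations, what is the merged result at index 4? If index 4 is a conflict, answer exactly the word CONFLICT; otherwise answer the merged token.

Final LEFT:  [foxtrot, golf, foxtrot, golf, golf, delta, alpha]
Final RIGHT: [alpha, delta, alpha, india, golf, delta, delta]
i=0: L=foxtrot=BASE, R=alpha -> take RIGHT -> alpha
i=1: L=golf=BASE, R=delta -> take RIGHT -> delta
i=2: BASE=golf L=foxtrot R=alpha all differ -> CONFLICT
i=3: L=golf=BASE, R=india -> take RIGHT -> india
i=4: L=golf R=golf -> agree -> golf
i=5: L=delta R=delta -> agree -> delta
i=6: L=alpha, R=delta=BASE -> take LEFT -> alpha
Index 4 -> golf

Answer: golf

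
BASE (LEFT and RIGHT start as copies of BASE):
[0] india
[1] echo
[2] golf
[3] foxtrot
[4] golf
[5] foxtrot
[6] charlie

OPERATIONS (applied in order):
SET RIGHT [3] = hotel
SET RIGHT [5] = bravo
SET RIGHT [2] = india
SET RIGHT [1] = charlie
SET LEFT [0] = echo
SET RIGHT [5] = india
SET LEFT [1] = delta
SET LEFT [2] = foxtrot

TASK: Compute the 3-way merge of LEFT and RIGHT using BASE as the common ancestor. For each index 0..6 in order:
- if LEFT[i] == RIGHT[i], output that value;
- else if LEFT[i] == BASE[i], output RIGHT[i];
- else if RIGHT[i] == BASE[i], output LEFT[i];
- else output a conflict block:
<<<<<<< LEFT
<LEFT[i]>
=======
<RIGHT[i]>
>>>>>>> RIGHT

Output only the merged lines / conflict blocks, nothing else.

Answer: echo
<<<<<<< LEFT
delta
=======
charlie
>>>>>>> RIGHT
<<<<<<< LEFT
foxtrot
=======
india
>>>>>>> RIGHT
hotel
golf
india
charlie

Derivation:
Final LEFT:  [echo, delta, foxtrot, foxtrot, golf, foxtrot, charlie]
Final RIGHT: [india, charlie, india, hotel, golf, india, charlie]
i=0: L=echo, R=india=BASE -> take LEFT -> echo
i=1: BASE=echo L=delta R=charlie all differ -> CONFLICT
i=2: BASE=golf L=foxtrot R=india all differ -> CONFLICT
i=3: L=foxtrot=BASE, R=hotel -> take RIGHT -> hotel
i=4: L=golf R=golf -> agree -> golf
i=5: L=foxtrot=BASE, R=india -> take RIGHT -> india
i=6: L=charlie R=charlie -> agree -> charlie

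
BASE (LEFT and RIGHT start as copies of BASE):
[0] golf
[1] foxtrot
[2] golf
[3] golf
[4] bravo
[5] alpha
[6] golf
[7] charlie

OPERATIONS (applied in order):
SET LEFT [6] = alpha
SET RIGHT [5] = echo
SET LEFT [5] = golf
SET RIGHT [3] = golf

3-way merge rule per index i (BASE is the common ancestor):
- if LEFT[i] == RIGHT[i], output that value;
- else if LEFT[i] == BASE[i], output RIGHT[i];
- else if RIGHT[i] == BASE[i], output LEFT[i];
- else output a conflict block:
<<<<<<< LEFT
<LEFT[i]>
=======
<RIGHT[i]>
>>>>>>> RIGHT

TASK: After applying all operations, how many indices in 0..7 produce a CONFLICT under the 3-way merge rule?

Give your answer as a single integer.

Answer: 1

Derivation:
Final LEFT:  [golf, foxtrot, golf, golf, bravo, golf, alpha, charlie]
Final RIGHT: [golf, foxtrot, golf, golf, bravo, echo, golf, charlie]
i=0: L=golf R=golf -> agree -> golf
i=1: L=foxtrot R=foxtrot -> agree -> foxtrot
i=2: L=golf R=golf -> agree -> golf
i=3: L=golf R=golf -> agree -> golf
i=4: L=bravo R=bravo -> agree -> bravo
i=5: BASE=alpha L=golf R=echo all differ -> CONFLICT
i=6: L=alpha, R=golf=BASE -> take LEFT -> alpha
i=7: L=charlie R=charlie -> agree -> charlie
Conflict count: 1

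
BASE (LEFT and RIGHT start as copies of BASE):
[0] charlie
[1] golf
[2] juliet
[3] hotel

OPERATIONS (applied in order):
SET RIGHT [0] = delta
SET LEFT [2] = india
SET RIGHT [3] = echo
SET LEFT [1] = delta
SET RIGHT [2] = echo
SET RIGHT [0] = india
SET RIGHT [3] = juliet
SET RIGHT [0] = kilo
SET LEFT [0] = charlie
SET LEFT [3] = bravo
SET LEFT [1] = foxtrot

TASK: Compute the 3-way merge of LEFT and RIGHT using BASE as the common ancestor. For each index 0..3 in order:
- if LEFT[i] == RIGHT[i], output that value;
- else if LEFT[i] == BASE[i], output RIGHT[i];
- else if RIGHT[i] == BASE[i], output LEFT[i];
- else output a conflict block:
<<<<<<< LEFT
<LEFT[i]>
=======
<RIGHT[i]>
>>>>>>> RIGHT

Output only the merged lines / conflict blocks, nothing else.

Final LEFT:  [charlie, foxtrot, india, bravo]
Final RIGHT: [kilo, golf, echo, juliet]
i=0: L=charlie=BASE, R=kilo -> take RIGHT -> kilo
i=1: L=foxtrot, R=golf=BASE -> take LEFT -> foxtrot
i=2: BASE=juliet L=india R=echo all differ -> CONFLICT
i=3: BASE=hotel L=bravo R=juliet all differ -> CONFLICT

Answer: kilo
foxtrot
<<<<<<< LEFT
india
=======
echo
>>>>>>> RIGHT
<<<<<<< LEFT
bravo
=======
juliet
>>>>>>> RIGHT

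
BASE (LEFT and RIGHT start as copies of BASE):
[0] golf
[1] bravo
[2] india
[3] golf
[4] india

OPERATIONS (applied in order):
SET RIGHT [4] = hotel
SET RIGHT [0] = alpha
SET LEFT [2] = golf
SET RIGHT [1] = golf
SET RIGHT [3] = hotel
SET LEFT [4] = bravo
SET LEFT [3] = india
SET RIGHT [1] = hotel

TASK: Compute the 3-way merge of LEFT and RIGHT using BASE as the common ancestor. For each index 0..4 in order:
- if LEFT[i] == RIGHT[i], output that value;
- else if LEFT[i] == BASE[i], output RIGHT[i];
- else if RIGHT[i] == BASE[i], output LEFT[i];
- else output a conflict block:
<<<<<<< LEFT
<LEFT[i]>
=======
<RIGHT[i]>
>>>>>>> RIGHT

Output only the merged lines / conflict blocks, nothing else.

Final LEFT:  [golf, bravo, golf, india, bravo]
Final RIGHT: [alpha, hotel, india, hotel, hotel]
i=0: L=golf=BASE, R=alpha -> take RIGHT -> alpha
i=1: L=bravo=BASE, R=hotel -> take RIGHT -> hotel
i=2: L=golf, R=india=BASE -> take LEFT -> golf
i=3: BASE=golf L=india R=hotel all differ -> CONFLICT
i=4: BASE=india L=bravo R=hotel all differ -> CONFLICT

Answer: alpha
hotel
golf
<<<<<<< LEFT
india
=======
hotel
>>>>>>> RIGHT
<<<<<<< LEFT
bravo
=======
hotel
>>>>>>> RIGHT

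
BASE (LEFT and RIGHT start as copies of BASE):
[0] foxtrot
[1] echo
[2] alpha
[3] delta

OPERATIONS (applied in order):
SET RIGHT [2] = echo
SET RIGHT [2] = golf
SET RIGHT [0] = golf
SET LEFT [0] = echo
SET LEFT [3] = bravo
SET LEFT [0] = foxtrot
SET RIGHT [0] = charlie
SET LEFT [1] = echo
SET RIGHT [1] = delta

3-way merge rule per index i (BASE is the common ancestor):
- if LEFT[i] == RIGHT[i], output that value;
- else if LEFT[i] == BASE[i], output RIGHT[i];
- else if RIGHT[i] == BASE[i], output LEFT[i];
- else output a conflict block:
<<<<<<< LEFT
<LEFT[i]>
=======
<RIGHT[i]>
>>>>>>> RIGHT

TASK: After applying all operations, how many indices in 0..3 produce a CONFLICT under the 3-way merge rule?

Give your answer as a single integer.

Answer: 0

Derivation:
Final LEFT:  [foxtrot, echo, alpha, bravo]
Final RIGHT: [charlie, delta, golf, delta]
i=0: L=foxtrot=BASE, R=charlie -> take RIGHT -> charlie
i=1: L=echo=BASE, R=delta -> take RIGHT -> delta
i=2: L=alpha=BASE, R=golf -> take RIGHT -> golf
i=3: L=bravo, R=delta=BASE -> take LEFT -> bravo
Conflict count: 0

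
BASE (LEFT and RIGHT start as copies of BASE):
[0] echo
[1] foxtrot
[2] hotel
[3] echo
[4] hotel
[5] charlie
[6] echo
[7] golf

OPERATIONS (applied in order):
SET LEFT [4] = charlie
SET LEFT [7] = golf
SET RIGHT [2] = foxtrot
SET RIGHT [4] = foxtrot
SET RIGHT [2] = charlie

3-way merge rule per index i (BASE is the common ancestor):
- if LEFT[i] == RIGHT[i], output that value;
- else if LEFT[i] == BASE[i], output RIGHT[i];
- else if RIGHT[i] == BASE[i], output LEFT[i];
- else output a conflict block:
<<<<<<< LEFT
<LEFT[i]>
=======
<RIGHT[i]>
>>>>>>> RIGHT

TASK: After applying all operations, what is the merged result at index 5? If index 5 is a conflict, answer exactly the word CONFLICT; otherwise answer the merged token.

Final LEFT:  [echo, foxtrot, hotel, echo, charlie, charlie, echo, golf]
Final RIGHT: [echo, foxtrot, charlie, echo, foxtrot, charlie, echo, golf]
i=0: L=echo R=echo -> agree -> echo
i=1: L=foxtrot R=foxtrot -> agree -> foxtrot
i=2: L=hotel=BASE, R=charlie -> take RIGHT -> charlie
i=3: L=echo R=echo -> agree -> echo
i=4: BASE=hotel L=charlie R=foxtrot all differ -> CONFLICT
i=5: L=charlie R=charlie -> agree -> charlie
i=6: L=echo R=echo -> agree -> echo
i=7: L=golf R=golf -> agree -> golf
Index 5 -> charlie

Answer: charlie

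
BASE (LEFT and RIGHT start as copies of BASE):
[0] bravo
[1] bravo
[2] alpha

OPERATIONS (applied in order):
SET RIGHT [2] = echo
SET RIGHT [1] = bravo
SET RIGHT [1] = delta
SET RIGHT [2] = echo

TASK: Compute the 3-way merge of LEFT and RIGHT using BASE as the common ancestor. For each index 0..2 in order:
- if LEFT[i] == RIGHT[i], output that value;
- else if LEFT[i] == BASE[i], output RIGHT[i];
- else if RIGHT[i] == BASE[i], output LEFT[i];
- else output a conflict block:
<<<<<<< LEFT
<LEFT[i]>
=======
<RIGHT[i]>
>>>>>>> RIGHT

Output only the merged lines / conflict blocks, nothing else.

Answer: bravo
delta
echo

Derivation:
Final LEFT:  [bravo, bravo, alpha]
Final RIGHT: [bravo, delta, echo]
i=0: L=bravo R=bravo -> agree -> bravo
i=1: L=bravo=BASE, R=delta -> take RIGHT -> delta
i=2: L=alpha=BASE, R=echo -> take RIGHT -> echo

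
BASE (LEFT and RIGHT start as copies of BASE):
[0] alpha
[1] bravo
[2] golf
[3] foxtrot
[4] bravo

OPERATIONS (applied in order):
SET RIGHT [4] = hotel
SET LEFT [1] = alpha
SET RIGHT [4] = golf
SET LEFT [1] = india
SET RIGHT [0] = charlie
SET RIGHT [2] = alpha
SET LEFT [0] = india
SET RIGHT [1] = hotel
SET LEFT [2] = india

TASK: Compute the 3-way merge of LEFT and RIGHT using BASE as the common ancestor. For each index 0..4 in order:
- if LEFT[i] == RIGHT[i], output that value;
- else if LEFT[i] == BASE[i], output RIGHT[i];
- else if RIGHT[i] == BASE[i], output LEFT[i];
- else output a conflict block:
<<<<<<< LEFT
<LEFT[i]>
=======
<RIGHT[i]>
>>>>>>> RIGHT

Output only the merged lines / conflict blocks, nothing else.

Final LEFT:  [india, india, india, foxtrot, bravo]
Final RIGHT: [charlie, hotel, alpha, foxtrot, golf]
i=0: BASE=alpha L=india R=charlie all differ -> CONFLICT
i=1: BASE=bravo L=india R=hotel all differ -> CONFLICT
i=2: BASE=golf L=india R=alpha all differ -> CONFLICT
i=3: L=foxtrot R=foxtrot -> agree -> foxtrot
i=4: L=bravo=BASE, R=golf -> take RIGHT -> golf

Answer: <<<<<<< LEFT
india
=======
charlie
>>>>>>> RIGHT
<<<<<<< LEFT
india
=======
hotel
>>>>>>> RIGHT
<<<<<<< LEFT
india
=======
alpha
>>>>>>> RIGHT
foxtrot
golf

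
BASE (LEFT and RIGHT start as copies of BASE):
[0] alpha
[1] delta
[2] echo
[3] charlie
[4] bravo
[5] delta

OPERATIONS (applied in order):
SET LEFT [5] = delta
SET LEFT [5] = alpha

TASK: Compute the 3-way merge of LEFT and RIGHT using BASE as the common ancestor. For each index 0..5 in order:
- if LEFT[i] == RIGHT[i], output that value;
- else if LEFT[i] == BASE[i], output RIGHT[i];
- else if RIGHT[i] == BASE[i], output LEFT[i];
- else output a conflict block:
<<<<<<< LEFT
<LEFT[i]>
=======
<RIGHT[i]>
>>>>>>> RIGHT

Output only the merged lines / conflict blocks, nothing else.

Answer: alpha
delta
echo
charlie
bravo
alpha

Derivation:
Final LEFT:  [alpha, delta, echo, charlie, bravo, alpha]
Final RIGHT: [alpha, delta, echo, charlie, bravo, delta]
i=0: L=alpha R=alpha -> agree -> alpha
i=1: L=delta R=delta -> agree -> delta
i=2: L=echo R=echo -> agree -> echo
i=3: L=charlie R=charlie -> agree -> charlie
i=4: L=bravo R=bravo -> agree -> bravo
i=5: L=alpha, R=delta=BASE -> take LEFT -> alpha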